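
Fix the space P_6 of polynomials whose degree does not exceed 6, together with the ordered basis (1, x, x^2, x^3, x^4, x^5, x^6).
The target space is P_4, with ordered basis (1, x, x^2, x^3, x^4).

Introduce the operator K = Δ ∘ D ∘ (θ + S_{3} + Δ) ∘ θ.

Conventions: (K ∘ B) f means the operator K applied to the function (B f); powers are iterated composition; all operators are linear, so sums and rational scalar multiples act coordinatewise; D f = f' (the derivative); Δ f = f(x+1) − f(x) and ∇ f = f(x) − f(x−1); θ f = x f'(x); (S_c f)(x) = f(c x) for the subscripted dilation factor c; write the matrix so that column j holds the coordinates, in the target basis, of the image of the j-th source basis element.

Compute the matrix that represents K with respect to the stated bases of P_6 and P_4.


image of 1: 0
image of x: 0
image of x^2: 44
image of x^3: 540x + 288
image of x^4: 4080x^2 + 4176x + 1456
image of x^5: 24800x^3 + 37500x^2 + 25400x + 6550
image of x^6: 132300x^4 + 265320x^3 + 266760x^2 + 134820x + 27540
each image's coordinates form column j of the matrix

the matrix is [[0, 0, 44, 288, 1456, 6550, 27540]; [0, 0, 0, 540, 4176, 25400, 134820]; [0, 0, 0, 0, 4080, 37500, 266760]; [0, 0, 0, 0, 0, 24800, 265320]; [0, 0, 0, 0, 0, 0, 132300]] (rows listed top to bottom)


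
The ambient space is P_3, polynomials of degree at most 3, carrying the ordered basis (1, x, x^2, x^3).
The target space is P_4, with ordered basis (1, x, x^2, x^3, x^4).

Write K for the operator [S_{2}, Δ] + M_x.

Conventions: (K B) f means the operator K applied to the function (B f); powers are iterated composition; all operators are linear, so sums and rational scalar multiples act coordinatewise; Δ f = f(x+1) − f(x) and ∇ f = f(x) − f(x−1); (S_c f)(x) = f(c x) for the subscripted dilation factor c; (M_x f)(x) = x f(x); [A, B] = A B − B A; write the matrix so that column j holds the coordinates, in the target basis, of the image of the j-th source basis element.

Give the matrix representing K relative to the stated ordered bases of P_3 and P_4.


image of 1: x
image of x: x^2 - 1
image of x^2: x^3 - 4x - 3
image of x^3: x^4 - 12x^2 - 18x - 7
each image's coordinates form column j of the matrix

the matrix is [[0, -1, -3, -7]; [1, 0, -4, -18]; [0, 1, 0, -12]; [0, 0, 1, 0]; [0, 0, 0, 1]] (rows listed top to bottom)


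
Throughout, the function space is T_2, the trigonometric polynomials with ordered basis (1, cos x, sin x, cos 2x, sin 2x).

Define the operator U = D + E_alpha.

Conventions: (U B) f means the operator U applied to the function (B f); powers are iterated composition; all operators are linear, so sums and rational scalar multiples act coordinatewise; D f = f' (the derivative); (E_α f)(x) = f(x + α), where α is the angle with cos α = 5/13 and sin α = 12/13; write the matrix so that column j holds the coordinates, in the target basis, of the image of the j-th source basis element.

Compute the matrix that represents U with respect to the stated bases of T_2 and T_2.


image of 1: 1
image of cos x: (5/13)cos x - (25/13)sin x
image of sin x: (25/13)cos x + (5/13)sin x
image of cos 2x: -(119/169)cos 2x - (458/169)sin 2x
image of sin 2x: (458/169)cos 2x - (119/169)sin 2x
each image's coordinates form column j of the matrix

the matrix is [[1, 0, 0, 0, 0]; [0, 5/13, 25/13, 0, 0]; [0, -25/13, 5/13, 0, 0]; [0, 0, 0, -119/169, 458/169]; [0, 0, 0, -458/169, -119/169]] (rows listed top to bottom)


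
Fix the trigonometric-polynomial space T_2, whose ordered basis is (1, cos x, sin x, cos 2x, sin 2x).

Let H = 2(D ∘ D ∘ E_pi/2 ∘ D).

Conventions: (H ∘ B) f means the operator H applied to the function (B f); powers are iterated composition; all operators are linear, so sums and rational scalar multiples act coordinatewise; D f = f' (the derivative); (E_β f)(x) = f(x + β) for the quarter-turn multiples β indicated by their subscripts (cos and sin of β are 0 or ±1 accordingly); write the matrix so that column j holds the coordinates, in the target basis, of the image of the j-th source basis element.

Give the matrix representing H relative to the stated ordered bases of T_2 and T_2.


image of 1: 0
image of cos x: 2cos x
image of sin x: 2sin x
image of cos 2x: -16sin 2x
image of sin 2x: 16cos 2x
each image's coordinates form column j of the matrix

the matrix is [[0, 0, 0, 0, 0]; [0, 2, 0, 0, 0]; [0, 0, 2, 0, 0]; [0, 0, 0, 0, 16]; [0, 0, 0, -16, 0]] (rows listed top to bottom)


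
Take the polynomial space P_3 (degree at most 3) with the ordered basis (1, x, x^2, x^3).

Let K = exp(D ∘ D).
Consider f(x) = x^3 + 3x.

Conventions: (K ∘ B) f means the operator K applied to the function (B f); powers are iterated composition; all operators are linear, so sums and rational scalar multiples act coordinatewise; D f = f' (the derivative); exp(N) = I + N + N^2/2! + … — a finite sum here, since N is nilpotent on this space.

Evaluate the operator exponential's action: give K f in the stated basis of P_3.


order-1 term: 6x
the series for exp(D ∘ D) f terminates at order 1
exp(D ∘ D) f = x^3 + 9x

g(x) = x^3 + 9x


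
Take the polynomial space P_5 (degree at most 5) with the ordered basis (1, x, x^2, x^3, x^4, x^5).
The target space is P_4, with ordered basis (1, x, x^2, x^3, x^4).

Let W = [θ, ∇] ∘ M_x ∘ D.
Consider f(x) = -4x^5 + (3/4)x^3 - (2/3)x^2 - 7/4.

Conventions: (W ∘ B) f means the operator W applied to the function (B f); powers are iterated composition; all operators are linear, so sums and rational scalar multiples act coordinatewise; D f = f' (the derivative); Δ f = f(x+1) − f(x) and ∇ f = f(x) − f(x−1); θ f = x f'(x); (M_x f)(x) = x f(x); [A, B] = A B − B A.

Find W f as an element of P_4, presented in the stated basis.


D f = -20x^4 + (9/4)x^2 - (4/3)x
M_x D f = -20x^5 + (9/4)x^3 - (4/3)x^2
∇ (M_x ∘ D) f = -100x^4 + 200x^3 - (773/4)x^2 + (1087/12)x - 197/12
θ ∇ (M_x ∘ D) f = -400x^4 + 600x^3 - (773/2)x^2 + (1087/12)x
θ (M_x ∘ D) f = -100x^5 + (27/4)x^3 - (8/3)x^2
∇ θ (M_x ∘ D) f = -500x^4 + 1000x^3 - (3919/4)x^2 + (5693/12)x - 1087/12
[θ, ∇] (M_x ∘ D) f = 100x^4 - 400x^3 + (2373/4)x^2 - (2303/6)x + 1087/12

g(x) = 100x^4 - 400x^3 + (2373/4)x^2 - (2303/6)x + 1087/12


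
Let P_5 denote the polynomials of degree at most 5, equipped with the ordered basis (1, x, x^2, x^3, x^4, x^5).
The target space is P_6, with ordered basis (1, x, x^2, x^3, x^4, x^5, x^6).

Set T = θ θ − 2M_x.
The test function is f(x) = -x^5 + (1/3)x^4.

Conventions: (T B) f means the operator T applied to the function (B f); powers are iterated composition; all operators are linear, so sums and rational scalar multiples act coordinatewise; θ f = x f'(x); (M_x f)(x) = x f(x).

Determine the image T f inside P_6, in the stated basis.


θ f = -5x^5 + (4/3)x^4
θ θ f = -25x^5 + (16/3)x^4
M_x f = -x^6 + (1/3)x^5
(-2M_x) f = 2x^6 - (2/3)x^5
(θ θ − 2M_x) f = 2x^6 - (77/3)x^5 + (16/3)x^4

the image equals g(x) = 2x^6 - (77/3)x^5 + (16/3)x^4


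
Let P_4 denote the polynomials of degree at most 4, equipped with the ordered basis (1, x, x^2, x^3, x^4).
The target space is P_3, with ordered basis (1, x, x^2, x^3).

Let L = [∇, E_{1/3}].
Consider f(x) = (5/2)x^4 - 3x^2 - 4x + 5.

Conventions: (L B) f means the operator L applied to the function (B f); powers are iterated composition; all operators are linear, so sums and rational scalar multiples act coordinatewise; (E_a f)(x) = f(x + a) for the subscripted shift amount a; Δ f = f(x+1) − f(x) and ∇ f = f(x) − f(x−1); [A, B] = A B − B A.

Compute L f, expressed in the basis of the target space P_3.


E_{1/3} f = (5/2)x^4 + (10/3)x^3 - (4/3)x^2 - (152/27)x + 545/162
∇ E_{1/3} f = 10x^3 - 5x^2 - (8/3)x - 187/54
∇ f = 10x^3 - 15x^2 + 4x - 7/2
E_{1/3} ∇ f = 10x^3 - 5x^2 - (8/3)x - 187/54
[∇, E_{1/3}] f = 0

g(x) = 0


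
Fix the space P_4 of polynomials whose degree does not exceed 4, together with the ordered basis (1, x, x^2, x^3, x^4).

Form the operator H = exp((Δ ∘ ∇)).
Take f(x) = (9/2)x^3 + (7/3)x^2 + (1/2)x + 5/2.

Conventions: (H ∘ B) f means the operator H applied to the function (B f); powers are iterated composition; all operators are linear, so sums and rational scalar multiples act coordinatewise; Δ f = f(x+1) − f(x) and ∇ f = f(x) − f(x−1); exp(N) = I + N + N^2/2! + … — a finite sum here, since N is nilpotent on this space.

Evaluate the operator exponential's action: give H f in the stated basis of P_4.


g(x) = (9/2)x^3 + (7/3)x^2 + (55/2)x + 43/6

order-1 term: 27x + 14/3
the series for exp((Δ ∘ ∇)) f terminates at order 1
exp((Δ ∘ ∇)) f = (9/2)x^3 + (7/3)x^2 + (55/2)x + 43/6


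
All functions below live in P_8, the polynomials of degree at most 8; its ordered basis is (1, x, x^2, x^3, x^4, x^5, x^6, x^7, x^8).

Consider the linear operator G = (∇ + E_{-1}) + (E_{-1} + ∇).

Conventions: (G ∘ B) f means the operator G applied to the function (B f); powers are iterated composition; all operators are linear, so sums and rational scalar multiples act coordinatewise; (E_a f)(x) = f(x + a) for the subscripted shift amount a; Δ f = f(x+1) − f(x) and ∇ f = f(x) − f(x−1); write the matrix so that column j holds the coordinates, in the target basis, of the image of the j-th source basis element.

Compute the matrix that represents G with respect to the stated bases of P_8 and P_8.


image of 1: 2
image of x: 2x
image of x^2: 2x^2
image of x^3: 2x^3
image of x^4: 2x^4
image of x^5: 2x^5
image of x^6: 2x^6
image of x^7: 2x^7
image of x^8: 2x^8
each image's coordinates form column j of the matrix

the matrix is [[2, 0, 0, 0, 0, 0, 0, 0, 0]; [0, 2, 0, 0, 0, 0, 0, 0, 0]; [0, 0, 2, 0, 0, 0, 0, 0, 0]; [0, 0, 0, 2, 0, 0, 0, 0, 0]; [0, 0, 0, 0, 2, 0, 0, 0, 0]; [0, 0, 0, 0, 0, 2, 0, 0, 0]; [0, 0, 0, 0, 0, 0, 2, 0, 0]; [0, 0, 0, 0, 0, 0, 0, 2, 0]; [0, 0, 0, 0, 0, 0, 0, 0, 2]] (rows listed top to bottom)


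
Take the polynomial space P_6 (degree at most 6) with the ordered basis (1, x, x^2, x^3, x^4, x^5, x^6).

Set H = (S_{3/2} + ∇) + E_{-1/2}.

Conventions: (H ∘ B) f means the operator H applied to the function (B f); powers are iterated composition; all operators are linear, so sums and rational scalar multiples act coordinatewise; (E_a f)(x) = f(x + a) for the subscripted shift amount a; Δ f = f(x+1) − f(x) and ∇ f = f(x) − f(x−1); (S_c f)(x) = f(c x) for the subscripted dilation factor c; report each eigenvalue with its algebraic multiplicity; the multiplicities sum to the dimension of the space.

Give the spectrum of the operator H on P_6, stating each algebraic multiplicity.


λ = 2 (multiplicity 1), λ = 5/2 (multiplicity 1), λ = 13/4 (multiplicity 1), λ = 35/8 (multiplicity 1), λ = 97/16 (multiplicity 1), λ = 275/32 (multiplicity 1), λ = 793/64 (multiplicity 1)

image of 1: 2
image of x: (5/2)x + 1/2
image of x^2: (13/4)x^2 + x - 3/4
image of x^3: (35/8)x^3 + (3/2)x^2 - (9/4)x + 7/8
image of x^4: (97/16)x^4 + 2x^3 - (9/2)x^2 + (7/2)x - 15/16
image of x^5: (275/32)x^5 + (5/2)x^4 - (15/2)x^3 + (35/4)x^2 - (75/16)x + 31/32
image of x^6: (793/64)x^6 + 3x^5 - (45/4)x^4 + (35/2)x^3 - (225/16)x^2 + (93/16)x - 63/64
the matrix is upper triangular; its diagonal is (2, 5/2, 13/4, 35/8, 97/16, 275/32, 793/64)
for a triangular matrix the eigenvalues are the diagonal entries, with algebraic multiplicity their repetition count


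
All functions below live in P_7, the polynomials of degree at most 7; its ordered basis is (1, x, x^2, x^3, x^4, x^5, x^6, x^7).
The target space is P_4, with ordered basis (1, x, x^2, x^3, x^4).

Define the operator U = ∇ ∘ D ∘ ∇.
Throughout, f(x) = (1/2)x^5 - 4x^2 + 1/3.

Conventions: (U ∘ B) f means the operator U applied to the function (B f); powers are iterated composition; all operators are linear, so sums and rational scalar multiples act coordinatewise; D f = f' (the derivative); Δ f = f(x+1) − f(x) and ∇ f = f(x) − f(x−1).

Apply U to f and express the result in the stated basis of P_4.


the result is g(x) = 30x^2 - 60x + 35

∇ f = (5/2)x^4 - 5x^3 + 5x^2 - (21/2)x + 9/2
D ∇ f = 10x^3 - 15x^2 + 10x - 21/2
∇ D ∇ f = 30x^2 - 60x + 35


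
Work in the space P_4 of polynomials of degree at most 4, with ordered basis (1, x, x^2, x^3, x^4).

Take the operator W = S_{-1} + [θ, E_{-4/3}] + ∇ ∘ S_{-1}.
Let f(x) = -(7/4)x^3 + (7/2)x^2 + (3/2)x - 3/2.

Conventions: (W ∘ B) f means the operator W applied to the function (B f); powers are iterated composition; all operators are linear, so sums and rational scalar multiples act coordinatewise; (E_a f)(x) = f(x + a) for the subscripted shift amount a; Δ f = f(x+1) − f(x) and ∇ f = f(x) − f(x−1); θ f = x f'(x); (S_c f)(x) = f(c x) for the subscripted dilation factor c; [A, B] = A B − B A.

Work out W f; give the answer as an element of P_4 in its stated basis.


the result is g(x) = (7/4)x^3 + (7/4)x^2 + (113/4)x - 995/36

S_{-1} f = (7/4)x^3 + (7/2)x^2 - (3/2)x - 3/2
E_{-4/3} f = -(7/4)x^3 + (21/2)x^2 - (103/6)x + 371/54
θ E_{-4/3} f = -(21/4)x^3 + 21x^2 - (103/6)x
θ f = -(21/4)x^3 + 7x^2 + (3/2)x
E_{-4/3} θ f = -(21/4)x^3 + 28x^2 - (271/6)x + 206/9
[θ, E_{-4/3}] f = -7x^2 + 28x - 206/9
S_{-1} f = (7/4)x^3 + (7/2)x^2 - (3/2)x - 3/2
∇ S_{-1} f = (21/4)x^2 + (7/4)x - 13/4
(S_{-1} + [θ, E_{-4/3}] + ∇ ∘ S_{-1}) f = (7/4)x^3 + (7/4)x^2 + (113/4)x - 995/36


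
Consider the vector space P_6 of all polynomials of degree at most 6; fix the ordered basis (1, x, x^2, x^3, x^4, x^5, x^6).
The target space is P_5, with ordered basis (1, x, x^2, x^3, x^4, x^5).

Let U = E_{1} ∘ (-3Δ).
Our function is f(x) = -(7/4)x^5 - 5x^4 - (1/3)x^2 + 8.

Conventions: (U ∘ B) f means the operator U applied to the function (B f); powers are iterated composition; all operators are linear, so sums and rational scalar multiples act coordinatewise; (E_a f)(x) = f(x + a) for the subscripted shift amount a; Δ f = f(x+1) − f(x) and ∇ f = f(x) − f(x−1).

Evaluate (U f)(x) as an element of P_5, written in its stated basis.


Δ f = -(35/4)x^4 - (75/2)x^3 - (95/2)x^2 - (353/12)x - 85/12
(-3Δ) f = (105/4)x^4 + (225/2)x^3 + (285/2)x^2 + (353/4)x + 85/4
E_{1} (-3Δ) f = (105/4)x^4 + (435/2)x^3 + (1275/2)x^2 + (3263/4)x + 1563/4

the result is g(x) = (105/4)x^4 + (435/2)x^3 + (1275/2)x^2 + (3263/4)x + 1563/4


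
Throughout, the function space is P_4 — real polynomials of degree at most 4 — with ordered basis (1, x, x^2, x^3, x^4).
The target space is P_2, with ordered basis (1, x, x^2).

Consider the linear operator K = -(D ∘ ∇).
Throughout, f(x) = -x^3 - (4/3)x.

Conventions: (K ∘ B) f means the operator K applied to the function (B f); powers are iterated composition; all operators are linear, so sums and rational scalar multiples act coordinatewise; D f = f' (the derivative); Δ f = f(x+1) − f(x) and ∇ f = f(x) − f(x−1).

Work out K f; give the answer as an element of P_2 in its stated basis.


∇ f = -3x^2 + 3x - 7/3
D ∇ f = -6x + 3
(-(D ∘ ∇)) f = 6x - 3

the image equals g(x) = 6x - 3


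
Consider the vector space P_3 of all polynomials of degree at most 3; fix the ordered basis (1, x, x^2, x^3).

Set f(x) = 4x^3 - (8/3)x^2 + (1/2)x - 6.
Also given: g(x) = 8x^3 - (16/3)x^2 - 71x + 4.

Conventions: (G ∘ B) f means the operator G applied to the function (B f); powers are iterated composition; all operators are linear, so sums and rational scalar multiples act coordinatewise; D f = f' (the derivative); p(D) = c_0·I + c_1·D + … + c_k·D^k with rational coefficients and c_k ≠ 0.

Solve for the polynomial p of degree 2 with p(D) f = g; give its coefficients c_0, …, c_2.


p(D) = 2·I − 3·D^2, i.e. c_0 = 2, c_1 = 0, c_2 = -3

D^0 f = 4x^3 - (8/3)x^2 + (1/2)x - 6
D^1 f = 12x^2 - (16/3)x + 1/2
D^2 f = 24x - 16/3
matching coefficients of g against c_0 f + c_1 Df + … from the top degree down determines the c_i
solution: c_0 = 2, c_1 = 0, c_2 = -3


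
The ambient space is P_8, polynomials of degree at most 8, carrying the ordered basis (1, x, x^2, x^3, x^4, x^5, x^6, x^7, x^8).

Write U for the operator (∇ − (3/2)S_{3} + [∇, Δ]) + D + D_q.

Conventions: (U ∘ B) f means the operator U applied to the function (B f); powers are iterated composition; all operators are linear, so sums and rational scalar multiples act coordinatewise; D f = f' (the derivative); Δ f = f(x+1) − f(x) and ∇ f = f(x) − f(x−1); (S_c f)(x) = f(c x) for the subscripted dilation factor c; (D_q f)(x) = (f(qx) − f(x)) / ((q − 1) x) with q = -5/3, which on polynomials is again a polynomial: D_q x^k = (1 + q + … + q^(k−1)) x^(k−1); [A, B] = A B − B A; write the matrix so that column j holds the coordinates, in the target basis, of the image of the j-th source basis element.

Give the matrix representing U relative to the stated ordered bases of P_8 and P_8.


image of 1: -3/2
image of x: -(9/2)x + 3
image of x^2: -(27/2)x^2 + (10/3)x - 1
image of x^3: -(81/2)x^3 + (73/9)x^2 - 3x + 1
image of x^4: -(243/2)x^4 + (148/27)x^3 - 6x^2 + 4x - 1
image of x^5: -(729/2)x^5 + (1231/81)x^4 - 10x^3 + 10x^2 - 5x + 1
image of x^6: -(2187/2)x^6 + (1054/243)x^5 - 15x^4 + 20x^3 - 15x^2 + 6x - 1
image of x^7: -(6561/2)x^7 + (20245/729)x^6 - 21x^5 + 35x^4 - 35x^3 + 21x^2 - 7x + 1
image of x^8: -(19683/2)x^8 - (13016/2187)x^7 - 28x^6 + 56x^5 - 70x^4 + 56x^3 - 28x^2 + 8x - 1
each image's coordinates form column j of the matrix

the matrix is [[-3/2, 3, -1, 1, -1, 1, -1, 1, -1]; [0, -9/2, 10/3, -3, 4, -5, 6, -7, 8]; [0, 0, -27/2, 73/9, -6, 10, -15, 21, -28]; [0, 0, 0, -81/2, 148/27, -10, 20, -35, 56]; [0, 0, 0, 0, -243/2, 1231/81, -15, 35, -70]; [0, 0, 0, 0, 0, -729/2, 1054/243, -21, 56]; [0, 0, 0, 0, 0, 0, -2187/2, 20245/729, -28]; [0, 0, 0, 0, 0, 0, 0, -6561/2, -13016/2187]; [0, 0, 0, 0, 0, 0, 0, 0, -19683/2]] (rows listed top to bottom)


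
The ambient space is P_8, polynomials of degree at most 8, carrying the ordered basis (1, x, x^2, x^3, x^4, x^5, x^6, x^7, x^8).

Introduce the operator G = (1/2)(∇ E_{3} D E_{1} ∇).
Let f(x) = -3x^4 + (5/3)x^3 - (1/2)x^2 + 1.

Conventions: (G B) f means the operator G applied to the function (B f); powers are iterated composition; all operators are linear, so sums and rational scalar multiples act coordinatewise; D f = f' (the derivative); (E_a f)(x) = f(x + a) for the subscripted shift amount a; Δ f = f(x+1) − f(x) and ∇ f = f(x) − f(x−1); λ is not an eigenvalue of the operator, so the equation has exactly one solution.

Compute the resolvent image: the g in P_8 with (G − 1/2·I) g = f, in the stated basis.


write g with unknown coordinates in the stated basis and equate coefficients in (G − 1/2·I) g = f
solving from the highest basis element down gives g = 6x^4 - (10/3)x^3 + x^2 + 144x + 410
check: G g = 72x + 206
so G g − 1/2·g = -3x^4 + (5/3)x^3 - (1/2)x^2 + 1 = f ✓

the image equals g(x) = 6x^4 - (10/3)x^3 + x^2 + 144x + 410


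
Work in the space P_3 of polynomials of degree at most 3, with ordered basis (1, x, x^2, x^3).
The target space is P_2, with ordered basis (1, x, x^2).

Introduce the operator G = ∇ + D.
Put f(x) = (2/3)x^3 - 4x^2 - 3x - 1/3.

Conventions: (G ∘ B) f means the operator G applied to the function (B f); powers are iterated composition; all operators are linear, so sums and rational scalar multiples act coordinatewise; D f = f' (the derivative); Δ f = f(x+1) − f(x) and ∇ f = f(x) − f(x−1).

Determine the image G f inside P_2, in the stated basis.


the image equals g(x) = 4x^2 - 18x - 4/3

∇ f = 2x^2 - 10x + 5/3
D f = 2x^2 - 8x - 3
(∇ + D) f = 4x^2 - 18x - 4/3


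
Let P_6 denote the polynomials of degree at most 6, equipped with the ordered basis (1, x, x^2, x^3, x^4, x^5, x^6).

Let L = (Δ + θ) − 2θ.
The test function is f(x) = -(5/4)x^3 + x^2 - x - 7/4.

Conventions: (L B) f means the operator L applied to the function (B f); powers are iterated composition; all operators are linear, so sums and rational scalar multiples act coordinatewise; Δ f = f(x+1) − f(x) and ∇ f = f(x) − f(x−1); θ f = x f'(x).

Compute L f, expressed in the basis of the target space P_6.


the result is g(x) = (15/4)x^3 - (23/4)x^2 - (3/4)x - 5/4

Δ f = -(15/4)x^2 - (7/4)x - 5/4
θ f = -(15/4)x^3 + 2x^2 - x
(Δ + θ) f = -(15/4)x^3 - (7/4)x^2 - (11/4)x - 5/4
θ f = -(15/4)x^3 + 2x^2 - x
(-2θ) f = (15/2)x^3 - 4x^2 + 2x
((Δ + θ) − 2θ) f = (15/4)x^3 - (23/4)x^2 - (3/4)x - 5/4


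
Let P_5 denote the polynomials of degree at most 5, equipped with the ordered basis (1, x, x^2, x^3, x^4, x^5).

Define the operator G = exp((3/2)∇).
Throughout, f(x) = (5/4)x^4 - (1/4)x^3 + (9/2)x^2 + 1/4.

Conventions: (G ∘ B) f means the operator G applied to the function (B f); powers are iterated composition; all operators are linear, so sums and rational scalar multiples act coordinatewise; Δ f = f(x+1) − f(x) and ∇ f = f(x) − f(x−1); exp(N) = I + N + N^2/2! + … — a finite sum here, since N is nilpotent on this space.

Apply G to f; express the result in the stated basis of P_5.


order-1 term: (15/2)x^3 - (99/8)x^2 + (177/8)x - 9
order-2 term: (135/8)x^2 - (567/16)x + 63/2
order-3 term: (135/8)x - 837/32
order-4 term: 405/64
the series for exp((3/2)∇) f terminates at order 4
exp((3/2)∇) f = (5/4)x^4 + (29/4)x^3 + 9x^2 + (57/16)x + 187/64

g(x) = (5/4)x^4 + (29/4)x^3 + 9x^2 + (57/16)x + 187/64


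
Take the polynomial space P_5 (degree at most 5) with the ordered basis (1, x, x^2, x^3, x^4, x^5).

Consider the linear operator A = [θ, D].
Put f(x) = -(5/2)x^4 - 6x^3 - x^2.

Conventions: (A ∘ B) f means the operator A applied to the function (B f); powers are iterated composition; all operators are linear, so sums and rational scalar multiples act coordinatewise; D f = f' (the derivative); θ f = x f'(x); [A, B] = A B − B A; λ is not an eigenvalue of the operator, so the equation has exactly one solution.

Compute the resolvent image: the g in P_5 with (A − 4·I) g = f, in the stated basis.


write g with unknown coordinates in the stated basis and equate coefficients in (A − 4·I) g = f
solving from the highest basis element down gives g = (5/8)x^4 + (7/8)x^3 - (13/32)x^2 + (13/64)x - 13/256
check: A g = -(5/2)x^3 - (21/8)x^2 + (13/16)x - 13/64
so A g − 4·g = -(5/2)x^4 - 6x^3 - x^2 = f ✓

the image equals g(x) = (5/8)x^4 + (7/8)x^3 - (13/32)x^2 + (13/64)x - 13/256


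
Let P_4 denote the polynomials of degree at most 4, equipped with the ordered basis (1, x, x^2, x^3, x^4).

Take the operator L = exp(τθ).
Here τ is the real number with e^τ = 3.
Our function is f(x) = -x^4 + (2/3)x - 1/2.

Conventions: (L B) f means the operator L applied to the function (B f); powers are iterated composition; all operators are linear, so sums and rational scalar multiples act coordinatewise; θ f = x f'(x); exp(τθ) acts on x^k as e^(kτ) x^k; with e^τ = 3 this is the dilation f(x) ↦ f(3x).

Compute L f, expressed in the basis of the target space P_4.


the result is g(x) = -81x^4 + 2x - 1/2

exp(τθ) x^k = e^(kτ) x^k; with e^τ = 3 this sends x^k to 3^k x^k
x ↦ 3 x
x^4 ↦ 81 x^4
applying this coordinatewise to f: exp(τθ) f = -81x^4 + 2x - 1/2


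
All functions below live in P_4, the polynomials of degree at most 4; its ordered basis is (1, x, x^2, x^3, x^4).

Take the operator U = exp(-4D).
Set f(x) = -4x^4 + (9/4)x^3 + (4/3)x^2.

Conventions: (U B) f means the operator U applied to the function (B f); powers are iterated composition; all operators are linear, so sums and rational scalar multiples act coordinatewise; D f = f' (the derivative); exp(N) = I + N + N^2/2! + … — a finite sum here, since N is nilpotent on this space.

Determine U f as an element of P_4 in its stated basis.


g(x) = -4x^4 + (265/4)x^3 - (1229/3)x^2 + (3364/3)x - 3440/3

order-1 term: 64x^3 - 27x^2 - (32/3)x
order-2 term: -384x^2 + 108x + 64/3
order-3 term: 1024x - 144
order-4 term: -1024
the series for exp(-4D) f terminates at order 4
exp(-4D) f = -4x^4 + (265/4)x^3 - (1229/3)x^2 + (3364/3)x - 3440/3


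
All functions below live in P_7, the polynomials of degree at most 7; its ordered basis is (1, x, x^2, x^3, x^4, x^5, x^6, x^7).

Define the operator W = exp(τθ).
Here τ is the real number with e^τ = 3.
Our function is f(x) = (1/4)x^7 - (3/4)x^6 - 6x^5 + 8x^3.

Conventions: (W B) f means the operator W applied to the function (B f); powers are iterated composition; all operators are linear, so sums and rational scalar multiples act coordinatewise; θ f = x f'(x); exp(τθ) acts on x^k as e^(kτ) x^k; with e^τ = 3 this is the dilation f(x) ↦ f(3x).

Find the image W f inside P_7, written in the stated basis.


exp(τθ) x^k = e^(kτ) x^k; with e^τ = 3 this sends x^k to 3^k x^k
x^3 ↦ 27 x^3
x^5 ↦ 243 x^5
x^6 ↦ 729 x^6
x^7 ↦ 2187 x^7
applying this coordinatewise to f: exp(τθ) f = (2187/4)x^7 - (2187/4)x^6 - 1458x^5 + 216x^3

the image equals g(x) = (2187/4)x^7 - (2187/4)x^6 - 1458x^5 + 216x^3


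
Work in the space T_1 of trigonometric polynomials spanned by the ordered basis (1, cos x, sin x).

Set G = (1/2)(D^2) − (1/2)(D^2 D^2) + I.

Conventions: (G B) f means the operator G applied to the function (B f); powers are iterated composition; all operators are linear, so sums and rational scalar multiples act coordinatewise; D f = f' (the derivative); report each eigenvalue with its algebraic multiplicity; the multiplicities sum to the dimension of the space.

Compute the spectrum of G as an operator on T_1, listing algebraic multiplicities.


image of 1: 1
image of cos x: 0
image of sin x: 0
the matrix is diagonal; its diagonal is (1, 0, 0)
for a triangular matrix the eigenvalues are the diagonal entries, with algebraic multiplicity their repetition count

λ = 0 (multiplicity 2), λ = 1 (multiplicity 1)


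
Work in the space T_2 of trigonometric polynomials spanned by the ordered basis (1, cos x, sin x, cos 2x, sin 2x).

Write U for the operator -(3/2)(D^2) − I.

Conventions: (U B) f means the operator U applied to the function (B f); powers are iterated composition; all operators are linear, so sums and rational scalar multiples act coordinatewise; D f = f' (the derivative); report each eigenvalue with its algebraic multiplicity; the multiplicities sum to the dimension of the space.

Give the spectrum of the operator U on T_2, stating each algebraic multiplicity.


λ = -1 (multiplicity 1), λ = 1/2 (multiplicity 2), λ = 5 (multiplicity 2)

image of 1: -1
image of cos x: (1/2)cos x
image of sin x: (1/2)sin x
image of cos 2x: 5cos 2x
image of sin 2x: 5sin 2x
the matrix is diagonal; its diagonal is (-1, 1/2, 1/2, 5, 5)
for a triangular matrix the eigenvalues are the diagonal entries, with algebraic multiplicity their repetition count


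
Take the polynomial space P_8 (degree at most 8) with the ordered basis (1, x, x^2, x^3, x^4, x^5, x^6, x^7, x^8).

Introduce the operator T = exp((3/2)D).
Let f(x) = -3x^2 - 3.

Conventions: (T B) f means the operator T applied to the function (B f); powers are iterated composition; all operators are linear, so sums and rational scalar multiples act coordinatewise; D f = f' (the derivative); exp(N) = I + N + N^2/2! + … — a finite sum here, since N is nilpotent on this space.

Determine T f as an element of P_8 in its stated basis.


order-1 term: -9x
order-2 term: -27/4
the series for exp((3/2)D) f terminates at order 2
exp((3/2)D) f = -3x^2 - 9x - 39/4

g(x) = -3x^2 - 9x - 39/4


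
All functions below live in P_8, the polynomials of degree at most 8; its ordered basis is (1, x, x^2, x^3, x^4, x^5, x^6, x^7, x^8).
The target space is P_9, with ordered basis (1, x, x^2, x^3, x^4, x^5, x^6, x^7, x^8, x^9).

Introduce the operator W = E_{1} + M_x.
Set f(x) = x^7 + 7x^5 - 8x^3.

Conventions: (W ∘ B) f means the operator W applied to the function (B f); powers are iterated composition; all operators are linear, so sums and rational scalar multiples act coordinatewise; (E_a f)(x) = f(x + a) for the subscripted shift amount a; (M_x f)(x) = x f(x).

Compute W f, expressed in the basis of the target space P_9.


E_{1} f = x^7 + 7x^6 + 28x^5 + 70x^4 + 97x^3 + 67x^2 + 18x
M_x f = x^8 + 7x^6 - 8x^4
(E_{1} + M_x) f = x^8 + x^7 + 14x^6 + 28x^5 + 62x^4 + 97x^3 + 67x^2 + 18x

g(x) = x^8 + x^7 + 14x^6 + 28x^5 + 62x^4 + 97x^3 + 67x^2 + 18x


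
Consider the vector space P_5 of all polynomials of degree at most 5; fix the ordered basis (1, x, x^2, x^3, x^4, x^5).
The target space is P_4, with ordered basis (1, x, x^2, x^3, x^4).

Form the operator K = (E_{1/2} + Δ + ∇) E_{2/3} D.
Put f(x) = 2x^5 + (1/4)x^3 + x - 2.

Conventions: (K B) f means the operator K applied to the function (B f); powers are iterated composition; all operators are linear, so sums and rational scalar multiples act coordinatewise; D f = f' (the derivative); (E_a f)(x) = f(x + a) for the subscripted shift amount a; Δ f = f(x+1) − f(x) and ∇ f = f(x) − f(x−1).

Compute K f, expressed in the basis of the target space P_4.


g(x) = 10x^4 + (380/3)x^3 + (2909/12)x^2 + (27533/108)x + 129061/1296

D f = 10x^4 + (3/4)x^2 + 1
E_{2/3} D f = 10x^4 + (80/3)x^3 + (329/12)x^2 + (347/27)x + 268/81
E_{1/2} E_{2/3} D f = 10x^4 + (140/3)x^3 + (989/12)x^2 + (7049/108)x + 26629/1296
Δ E_{2/3} D f = 40x^3 + 140x^2 + (1049/6)x + 8309/108
∇ E_{2/3} D f = 40x^3 + 20x^2 + (89/6)x + 227/108
(E_{1/2} + Δ + ∇) E_{2/3} D f = 10x^4 + (380/3)x^3 + (2909/12)x^2 + (27533/108)x + 129061/1296


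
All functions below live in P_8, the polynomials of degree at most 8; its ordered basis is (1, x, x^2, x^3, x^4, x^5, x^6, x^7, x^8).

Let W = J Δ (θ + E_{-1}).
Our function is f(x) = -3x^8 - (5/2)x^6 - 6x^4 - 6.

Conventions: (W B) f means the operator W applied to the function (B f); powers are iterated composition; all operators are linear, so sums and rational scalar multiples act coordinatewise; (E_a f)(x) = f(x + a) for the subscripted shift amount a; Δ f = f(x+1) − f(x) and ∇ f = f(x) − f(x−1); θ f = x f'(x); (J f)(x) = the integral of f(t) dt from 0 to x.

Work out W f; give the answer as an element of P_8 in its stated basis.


θ f = -24x^8 - 15x^6 - 24x^4
E_{-1} f = -3x^8 + 24x^7 - (173/2)x^6 + 183x^5 - (507/2)x^4 + 242x^3 - (315/2)x^2 + 63x - 35/2
(θ + E_{-1}) f = -27x^8 + 24x^7 - (203/2)x^6 + 183x^5 - (555/2)x^4 + 242x^3 - (315/2)x^2 + 63x - 35/2
Δ (θ + E_{-1}) f = -216x^7 - 588x^6 - 1617x^5 - (3315/2)x^4 - 1982x^3 - (1767/2)x^2 - 441x - 103/2
J Δ (θ + E_{-1}) f = -27x^8 - 84x^7 - (539/2)x^6 - (663/2)x^5 - (991/2)x^4 - (589/2)x^3 - (441/2)x^2 - (103/2)x

the result is g(x) = -27x^8 - 84x^7 - (539/2)x^6 - (663/2)x^5 - (991/2)x^4 - (589/2)x^3 - (441/2)x^2 - (103/2)x


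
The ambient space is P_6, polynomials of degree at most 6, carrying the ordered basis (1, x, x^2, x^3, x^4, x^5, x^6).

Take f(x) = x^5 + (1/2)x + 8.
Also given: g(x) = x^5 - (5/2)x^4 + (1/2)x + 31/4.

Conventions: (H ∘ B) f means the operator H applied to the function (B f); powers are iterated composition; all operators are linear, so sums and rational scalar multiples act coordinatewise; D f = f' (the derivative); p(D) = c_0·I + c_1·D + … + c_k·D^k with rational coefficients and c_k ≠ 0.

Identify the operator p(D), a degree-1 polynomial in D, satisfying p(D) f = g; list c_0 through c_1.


p(D) = I − (1/2)·D, i.e. c_0 = 1, c_1 = -1/2

D^0 f = x^5 + (1/2)x + 8
D^1 f = 5x^4 + 1/2
matching coefficients of g against c_0 f + c_1 Df + … from the top degree down determines the c_i
solution: c_0 = 1, c_1 = -1/2


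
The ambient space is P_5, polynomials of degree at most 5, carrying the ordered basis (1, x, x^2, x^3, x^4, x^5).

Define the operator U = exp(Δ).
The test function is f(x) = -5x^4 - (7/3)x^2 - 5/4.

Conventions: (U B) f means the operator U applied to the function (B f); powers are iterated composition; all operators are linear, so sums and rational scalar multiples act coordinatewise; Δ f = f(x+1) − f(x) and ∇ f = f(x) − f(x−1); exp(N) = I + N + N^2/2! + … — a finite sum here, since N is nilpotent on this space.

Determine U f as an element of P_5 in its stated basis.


the result is g(x) = -5x^4 - 20x^3 - (187/3)x^2 - (314/3)x - 971/12

order-1 term: -20x^3 - 30x^2 - (74/3)x - 22/3
order-2 term: -30x^2 - 60x - 112/3
order-3 term: -20x - 30
order-4 term: -5
the series for exp(Δ) f terminates at order 4
exp(Δ) f = -5x^4 - 20x^3 - (187/3)x^2 - (314/3)x - 971/12


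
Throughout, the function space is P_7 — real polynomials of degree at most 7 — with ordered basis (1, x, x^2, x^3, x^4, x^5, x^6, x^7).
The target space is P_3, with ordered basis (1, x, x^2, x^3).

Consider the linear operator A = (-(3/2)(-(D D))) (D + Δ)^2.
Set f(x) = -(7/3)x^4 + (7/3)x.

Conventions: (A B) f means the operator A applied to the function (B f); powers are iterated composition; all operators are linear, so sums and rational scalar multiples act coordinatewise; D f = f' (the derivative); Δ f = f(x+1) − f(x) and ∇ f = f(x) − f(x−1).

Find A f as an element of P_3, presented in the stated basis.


D f = -(28/3)x^3 + 7/3
Δ f = -(28/3)x^3 - 14x^2 - (28/3)x
(D + Δ) f = -(56/3)x^3 - 14x^2 - (28/3)x + 7/3
D (D + Δ) f = -56x^2 - 28x - 28/3
Δ (D + Δ) f = -56x^2 - 84x - 42
(D + Δ) (D + Δ) f = -112x^2 - 112x - 154/3
D (D + Δ)^2 f = -224x - 112
D D (D + Δ)^2 f = -224
(-(D D)) (D + Δ)^2 f = 224
(-(3/2)(-(D D))) (D + Δ)^2 f = -336

the result is g(x) = -336


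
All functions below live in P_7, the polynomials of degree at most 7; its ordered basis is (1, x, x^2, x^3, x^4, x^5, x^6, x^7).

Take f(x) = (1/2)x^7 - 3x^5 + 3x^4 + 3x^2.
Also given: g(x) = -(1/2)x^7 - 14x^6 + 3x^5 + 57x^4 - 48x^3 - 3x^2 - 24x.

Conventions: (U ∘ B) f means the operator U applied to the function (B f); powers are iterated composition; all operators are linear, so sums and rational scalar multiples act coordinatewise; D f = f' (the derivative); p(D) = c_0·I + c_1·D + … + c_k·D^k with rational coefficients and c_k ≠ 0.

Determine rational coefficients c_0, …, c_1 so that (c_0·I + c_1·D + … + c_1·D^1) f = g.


c_0 = -1, c_1 = -4

D^0 f = (1/2)x^7 - 3x^5 + 3x^4 + 3x^2
D^1 f = (7/2)x^6 - 15x^4 + 12x^3 + 6x
matching coefficients of g against c_0 f + c_1 Df + … from the top degree down determines the c_i
solution: c_0 = -1, c_1 = -4


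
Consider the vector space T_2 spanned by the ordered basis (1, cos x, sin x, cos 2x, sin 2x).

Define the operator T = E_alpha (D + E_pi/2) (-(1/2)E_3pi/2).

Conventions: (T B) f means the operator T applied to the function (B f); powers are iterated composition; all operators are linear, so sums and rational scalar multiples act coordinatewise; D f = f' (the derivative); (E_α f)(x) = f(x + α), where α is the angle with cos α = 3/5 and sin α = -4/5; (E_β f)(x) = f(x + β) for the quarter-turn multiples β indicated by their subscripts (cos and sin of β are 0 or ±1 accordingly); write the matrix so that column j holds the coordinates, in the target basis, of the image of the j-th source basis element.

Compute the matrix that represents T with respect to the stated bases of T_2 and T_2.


image of 1: -1/2
image of cos x: -(3/5)cos x - (4/5)sin x
image of sin x: (4/5)cos x - (3/5)sin x
image of cos 2x: (11/10)cos 2x - (1/5)sin 2x
image of sin 2x: (1/5)cos 2x + (11/10)sin 2x
each image's coordinates form column j of the matrix

the matrix is [[-1/2, 0, 0, 0, 0]; [0, -3/5, 4/5, 0, 0]; [0, -4/5, -3/5, 0, 0]; [0, 0, 0, 11/10, 1/5]; [0, 0, 0, -1/5, 11/10]] (rows listed top to bottom)


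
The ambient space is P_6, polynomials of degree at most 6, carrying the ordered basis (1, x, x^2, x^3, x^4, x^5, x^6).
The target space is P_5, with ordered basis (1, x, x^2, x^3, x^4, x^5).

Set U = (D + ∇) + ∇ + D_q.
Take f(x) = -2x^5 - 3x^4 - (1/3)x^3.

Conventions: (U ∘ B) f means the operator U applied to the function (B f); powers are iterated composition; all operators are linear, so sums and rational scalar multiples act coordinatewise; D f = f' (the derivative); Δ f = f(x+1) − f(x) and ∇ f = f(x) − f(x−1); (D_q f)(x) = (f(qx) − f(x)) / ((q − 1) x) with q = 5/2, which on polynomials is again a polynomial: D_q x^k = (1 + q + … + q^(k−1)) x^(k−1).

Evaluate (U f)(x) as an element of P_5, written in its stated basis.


D f = -10x^4 - 12x^3 - x^2
∇ f = -10x^4 + 8x^3 - 3x^2 - x + 2/3
(D + ∇) f = -20x^4 - 4x^3 - 4x^2 - x + 2/3
∇ f = -10x^4 + 8x^3 - 3x^2 - x + 2/3
D_q f = -(1031/8)x^4 - (609/8)x^3 - (13/4)x^2
((D + ∇) + ∇ + D_q) f = -(1271/8)x^4 - (577/8)x^3 - (41/4)x^2 - 2x + 4/3

g(x) = -(1271/8)x^4 - (577/8)x^3 - (41/4)x^2 - 2x + 4/3


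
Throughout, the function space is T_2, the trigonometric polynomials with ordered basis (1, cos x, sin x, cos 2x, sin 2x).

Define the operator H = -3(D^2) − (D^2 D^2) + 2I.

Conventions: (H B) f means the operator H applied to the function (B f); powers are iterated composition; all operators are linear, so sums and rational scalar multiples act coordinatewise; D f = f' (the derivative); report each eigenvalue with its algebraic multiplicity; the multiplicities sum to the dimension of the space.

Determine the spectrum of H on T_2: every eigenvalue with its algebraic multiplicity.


image of 1: 2
image of cos x: 4cos x
image of sin x: 4sin x
image of cos 2x: -2cos 2x
image of sin 2x: -2sin 2x
the matrix is diagonal; its diagonal is (2, 4, 4, -2, -2)
for a triangular matrix the eigenvalues are the diagonal entries, with algebraic multiplicity their repetition count

λ = -2 (multiplicity 2), λ = 2 (multiplicity 1), λ = 4 (multiplicity 2)


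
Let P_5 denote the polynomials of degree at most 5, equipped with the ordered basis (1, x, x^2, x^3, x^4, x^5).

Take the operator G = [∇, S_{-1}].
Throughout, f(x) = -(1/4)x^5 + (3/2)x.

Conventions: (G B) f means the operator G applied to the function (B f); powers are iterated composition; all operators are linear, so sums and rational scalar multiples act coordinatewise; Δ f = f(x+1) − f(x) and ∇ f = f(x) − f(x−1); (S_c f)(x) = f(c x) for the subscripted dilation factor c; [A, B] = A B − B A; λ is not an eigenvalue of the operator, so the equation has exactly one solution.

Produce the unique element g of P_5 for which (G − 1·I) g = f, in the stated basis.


write g with unknown coordinates in the stated basis and equate coefficients in (G − 1·I) g = f
solving from the highest basis element down gives g = (1/4)x^5 - (5/2)x^4 - 20x^3 + 115x^2 + (877/2)x - 1675/2
check: G g = -(5/2)x^4 - 20x^3 + 115x^2 + 440x - 1675/2
so G g − 1·g = -(1/4)x^5 + (3/2)x = f ✓

the image equals g(x) = (1/4)x^5 - (5/2)x^4 - 20x^3 + 115x^2 + (877/2)x - 1675/2


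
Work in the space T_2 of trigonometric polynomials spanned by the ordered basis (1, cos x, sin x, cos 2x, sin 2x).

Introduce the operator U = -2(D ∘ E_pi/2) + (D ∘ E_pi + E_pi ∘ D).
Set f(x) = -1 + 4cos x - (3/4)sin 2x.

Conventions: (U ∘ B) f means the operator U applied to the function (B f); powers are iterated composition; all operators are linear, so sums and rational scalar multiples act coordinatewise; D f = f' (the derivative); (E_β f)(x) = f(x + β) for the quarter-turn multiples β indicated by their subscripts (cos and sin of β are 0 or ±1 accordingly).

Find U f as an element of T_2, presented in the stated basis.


E_pi/2 f = -1 - 4sin x + (3/4)sin 2x
D E_pi/2 f = -4cos x + (3/2)cos 2x
(-2(D ∘ E_pi/2)) f = 8cos x - 3cos 2x
E_pi f = -1 - 4cos x - (3/4)sin 2x
D E_pi f = 4sin x - (3/2)cos 2x
D f = -4sin x - (3/2)cos 2x
E_pi D f = 4sin x - (3/2)cos 2x
(D ∘ E_pi + E_pi ∘ D) f = 8sin x - 3cos 2x
(-2(D ∘ E_pi/2) + (D ∘ E_pi + E_pi ∘ D)) f = 8cos x + 8sin x - 6cos 2x

the image equals g(x) = 8cos x + 8sin x - 6cos 2x


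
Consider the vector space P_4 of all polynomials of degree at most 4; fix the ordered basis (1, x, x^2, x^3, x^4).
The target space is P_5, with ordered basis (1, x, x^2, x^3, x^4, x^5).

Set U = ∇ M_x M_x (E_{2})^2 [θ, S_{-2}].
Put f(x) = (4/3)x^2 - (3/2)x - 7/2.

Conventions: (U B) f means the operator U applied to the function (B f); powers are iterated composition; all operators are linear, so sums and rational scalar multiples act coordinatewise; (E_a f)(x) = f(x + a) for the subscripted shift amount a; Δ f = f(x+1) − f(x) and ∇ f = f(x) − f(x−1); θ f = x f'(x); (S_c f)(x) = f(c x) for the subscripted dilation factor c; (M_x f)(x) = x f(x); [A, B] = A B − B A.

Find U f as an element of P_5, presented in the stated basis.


S_{-2} f = (16/3)x^2 + 3x - 7/2
θ S_{-2} f = (32/3)x^2 + 3x
θ f = (8/3)x^2 - (3/2)x
S_{-2} θ f = (32/3)x^2 + 3x
[θ, S_{-2}] f = 0
E_{2} [θ, S_{-2}] f = 0
E_{2} E_{2} [θ, S_{-2}] f = 0
M_x (E_{2})^2 [θ, S_{-2}] f = 0
M_x M_x (E_{2})^2 [θ, S_{-2}] f = 0
∇ M_x M_x (E_{2})^2 [θ, S_{-2}] f = 0

g(x) = 0
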